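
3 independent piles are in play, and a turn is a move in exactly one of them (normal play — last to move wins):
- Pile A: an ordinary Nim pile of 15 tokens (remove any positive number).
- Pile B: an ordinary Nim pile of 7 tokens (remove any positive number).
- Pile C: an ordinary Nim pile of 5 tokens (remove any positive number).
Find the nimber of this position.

Pile A is a plain Nim pile of size 15, so its Grundy value is 15.
Pile B is a plain Nim pile of size 7, so its Grundy value is 7.
Pile C is a plain Nim pile of size 5, so its Grundy value is 5.
By the Sprague-Grundy theorem, the Grundy value of a sum of independent games is the XOR of the component values.
Combined value = 15 XOR 7 XOR 5 = 13.

13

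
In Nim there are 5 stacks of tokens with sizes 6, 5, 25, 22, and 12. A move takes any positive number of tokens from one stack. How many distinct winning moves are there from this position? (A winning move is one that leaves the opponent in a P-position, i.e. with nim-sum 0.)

0

Compute the nim-sum pairwise:
6 ^ 5 = 3
3 ^ 25 = 26
26 ^ 22 = 12
12 ^ 12 = 0
The nim-sum is already 0, so every move leaves a nonzero nim-sum — there are no winning moves.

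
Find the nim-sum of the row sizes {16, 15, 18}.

13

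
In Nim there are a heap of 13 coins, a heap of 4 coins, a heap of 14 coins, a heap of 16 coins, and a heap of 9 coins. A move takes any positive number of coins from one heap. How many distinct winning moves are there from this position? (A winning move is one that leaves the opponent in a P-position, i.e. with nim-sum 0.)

Write each in binary and XOR column by column:
  01101  (13)
  00100  (4)
  01110  (14)
  10000  (16)
  01001  (9)
  -----
  11110  (30)
The overall nim-sum is X = 30. A heap of size p has a winning move iff p XOR X < p (reduce it to p XOR X).
  13: 13 XOR 30 = 19 ≥ 13 — no move.
  4: 4 XOR 30 = 26 ≥ 4 — no move.
  14: 14 XOR 30 = 16 ≥ 14 — no move.
  16: 16 XOR 30 = 14 < 16 — winning move (to 14).
  9: 9 XOR 30 = 23 ≥ 9 — no move.
That gives 1 winning move.

1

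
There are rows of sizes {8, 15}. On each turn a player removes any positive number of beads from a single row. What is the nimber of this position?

7

Bitwise XOR of the heap sizes:
  1000  (8)
  1111  (15)
  ----
  0111  (7)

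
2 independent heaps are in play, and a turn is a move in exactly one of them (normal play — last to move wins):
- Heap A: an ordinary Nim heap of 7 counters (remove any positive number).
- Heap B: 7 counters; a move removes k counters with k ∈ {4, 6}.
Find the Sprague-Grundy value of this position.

6

Heap A is a plain Nim heap of size 7, so its Grundy value is 7.
Build the Grundy sequence for heap B with g(k) = mex{g(k−s) : s ∈ {4, 6}, s ≤ k}:
k:     0  1  2  3  4  5  6  7
g(k):  0  0  0  0  1  1  1  1
So g(7) = 1.
By the Sprague-Grundy theorem, the Grundy value of a sum of independent games is the XOR of the component values.
Combined value = 7 ⊕ 1 = 6.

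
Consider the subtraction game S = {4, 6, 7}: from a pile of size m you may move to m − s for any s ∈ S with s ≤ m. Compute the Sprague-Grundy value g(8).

2

Compute g(0), g(1), … for moves {4, 6, 7}:
k:     0  1  2  3  4  5  6  7  8
g(k):  0  0  0  0  1  1  1  1  2
So g(8) = 2.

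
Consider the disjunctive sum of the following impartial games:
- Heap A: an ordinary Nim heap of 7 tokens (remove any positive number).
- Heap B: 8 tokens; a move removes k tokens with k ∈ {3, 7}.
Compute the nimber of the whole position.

Heap A is a plain Nim heap of size 7, so its Grundy value is 7.
Build the Grundy sequence for heap B with g(k) = mex{g(k−s) : s ∈ {3, 7}, s ≤ k}:
g(0) = mex{} = 0
g(1) = mex{} = 0
g(2) = mex{} = 0
g(3) = mex{0} = 1
g(4) = mex{0} = 1
g(5) = mex{0} = 1
g(6) = mex{1} = 0
g(7) = mex{0,1} = 2
g(8) = mex{0,1} = 2
So g(8) = 2.
By the Sprague-Grundy theorem, the Grundy value of a sum of independent games is the XOR of the component values.
Combined value = 7 ⊕ 2 = 5.

5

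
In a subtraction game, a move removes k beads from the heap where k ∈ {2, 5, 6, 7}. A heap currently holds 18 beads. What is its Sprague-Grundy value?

1

Compute g(0), g(1), … for moves {2, 5, 6, 7}:
k:     0  1  2  3  4  5  6  7  8  9 10 11 12 13 14 15 16 17 18
g(k):  0  0  1  1  0  2  1  3  2  2  3  3  0  0  1  1  0  2  1
So g(18) = 1.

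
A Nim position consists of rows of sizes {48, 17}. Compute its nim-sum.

33

Compute the nim-sum pairwise:
48 ^ 17 = 33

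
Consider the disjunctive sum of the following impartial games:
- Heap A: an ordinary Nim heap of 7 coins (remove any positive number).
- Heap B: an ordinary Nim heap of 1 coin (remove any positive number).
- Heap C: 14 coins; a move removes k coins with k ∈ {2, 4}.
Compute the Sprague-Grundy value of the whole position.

Heap A is a plain Nim heap of size 7, so its Grundy value is 7.
Heap B is a plain Nim heap of size 1, so its Grundy value is 1.
Grundy values for heap C (subtraction set {2, 4}):
k:     0  1  2  3  4  5  6  7  8  9 10 11 12 13 14
g(k):  0  0  1  1  2  2  0  0  1  1  2  2  0  0  1
So g(14) = 1.
The value of a disjunctive sum is the nim-sum of the parts.
Combined value = 7 XOR 1 XOR 1 = 7.

7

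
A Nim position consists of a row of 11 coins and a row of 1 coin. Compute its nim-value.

10

Compute the nim-sum pairwise:
11 ^ 1 = 10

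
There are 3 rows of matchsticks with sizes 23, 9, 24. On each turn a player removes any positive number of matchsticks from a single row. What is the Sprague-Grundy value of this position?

Nim-sum: 23 ⊕ 9 ⊕ 24 = 6.

6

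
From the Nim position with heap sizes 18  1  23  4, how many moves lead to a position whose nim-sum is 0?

0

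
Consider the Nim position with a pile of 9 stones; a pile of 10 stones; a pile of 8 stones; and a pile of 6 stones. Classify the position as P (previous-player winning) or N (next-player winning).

N-position

Nim-sum: 9 ⊕ 10 ⊕ 8 ⊕ 6 = 13.
The nim-sum is 13 ≠ 0, so this is an N-position: the player to move can win.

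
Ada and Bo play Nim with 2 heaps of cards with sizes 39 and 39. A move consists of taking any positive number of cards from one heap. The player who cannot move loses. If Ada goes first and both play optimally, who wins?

Bo wins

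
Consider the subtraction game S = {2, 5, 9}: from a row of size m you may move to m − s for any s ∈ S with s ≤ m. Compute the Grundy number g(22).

Compute g(0), g(1), … for moves {2, 5, 9}:
k:     0  1  2  3  4  5  6  7  8  9 10 11 12 13 14 15 16 17 18 19 20 21 22
g(k):  0  0  1  1  0  2  1  0  0  1  1  0  2  1  0  0  1  1  0  2  1  0  0
So g(22) = 0.

0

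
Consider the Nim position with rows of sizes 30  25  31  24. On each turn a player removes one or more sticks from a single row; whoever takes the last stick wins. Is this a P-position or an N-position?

Nim-sum: 30 ^ 25 ^ 31 ^ 24 = 0.
The nim-sum is 0, so this is a P-position: the player to move is in a losing position under optimal play.

P-position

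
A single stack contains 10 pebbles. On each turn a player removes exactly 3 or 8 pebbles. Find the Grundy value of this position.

1

Build the Grundy sequence with g(k) = mex{g(k−s) : s ∈ {3, 8}, s ≤ k}:
g(0) = mex{} = 0
g(1) = mex{} = 0
g(2) = mex{} = 0
g(3) = mex{0} = 1
g(4) = mex{0} = 1
g(5) = mex{0} = 1
g(6) = mex{1} = 0
g(7) = mex{1} = 0
g(8) = mex{0,1} = 2
g(9) = mex{0} = 1
g(10) = mex{0} = 1
So g(10) = 1.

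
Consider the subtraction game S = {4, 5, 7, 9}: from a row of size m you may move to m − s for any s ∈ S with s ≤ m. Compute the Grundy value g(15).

Grundy values for subtraction set {4, 5, 7, 9}:
k:     0  1  2  3  4  5  6  7  8  9 10 11 12 13 14 15
g(k):  0  0  0  0  1  1  1  1  2  2  2  2  3  0  0  0
So g(15) = 0.

0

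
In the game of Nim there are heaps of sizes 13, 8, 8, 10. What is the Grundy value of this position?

Nim-sum: 13 ^ 8 ^ 8 ^ 10 = 7.

7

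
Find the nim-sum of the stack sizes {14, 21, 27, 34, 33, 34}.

In binary:
  001110  (14)
  010101  (21)
  011011  (27)
  100010  (34)
  100001  (33)
  100010  (34)
  ------
  100001  (33)

33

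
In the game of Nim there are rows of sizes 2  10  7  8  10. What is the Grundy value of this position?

Compute the nim-sum pairwise:
2 XOR 10 = 8
8 XOR 7 = 15
15 XOR 8 = 7
7 XOR 10 = 13

13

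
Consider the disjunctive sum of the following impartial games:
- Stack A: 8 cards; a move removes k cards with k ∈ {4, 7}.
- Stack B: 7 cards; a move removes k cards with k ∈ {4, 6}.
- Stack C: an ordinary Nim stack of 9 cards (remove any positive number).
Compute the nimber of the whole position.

Grundy values for stack A (subtraction set {4, 7}):
k:     0  1  2  3  4  5  6  7  8
g(k):  0  0  0  0  1  1  1  1  2
So g(8) = 2.
Build the Grundy sequence for stack B with g(k) = mex{g(k−s) : s ∈ {4, 6}, s ≤ k}:
k:     0  1  2  3  4  5  6  7
g(k):  0  0  0  0  1  1  1  1
So g(7) = 1.
Stack C is a plain Nim stack of size 9, so its Grundy value is 9.
By the Sprague-Grundy theorem, the Grundy value of a sum of independent games is the XOR of the component values.
Combined value = 2 XOR 1 XOR 9 = 10.

10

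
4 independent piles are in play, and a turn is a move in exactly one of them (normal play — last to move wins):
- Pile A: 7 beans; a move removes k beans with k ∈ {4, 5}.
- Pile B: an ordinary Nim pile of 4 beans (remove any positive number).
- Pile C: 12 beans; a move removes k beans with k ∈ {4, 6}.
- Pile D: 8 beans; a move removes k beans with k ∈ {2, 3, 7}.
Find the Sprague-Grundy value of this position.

For pile A, compute g(0), g(1), … with moves {4, 5}:
k:     0  1  2  3  4  5  6  7
g(k):  0  0  0  0  1  1  1  1
So g(7) = 1.
Pile B is a plain Nim pile of size 4, so its Grundy value is 4.
Grundy values for pile C (subtraction set {4, 6}):
g(0) = mex{} = 0
g(1) = mex{} = 0
g(2) = mex{} = 0
g(3) = mex{} = 0
g(4) = mex{0} = 1
g(5) = mex{0} = 1
g(6) = mex{0} = 1
g(7) = mex{0} = 1
g(8) = mex{0,1} = 2
g(9) = mex{0,1} = 2
g(10) = mex{1} = 0
g(11) = mex{1} = 0
g(12) = mex{1,2} = 0
So g(12) = 0.
Build the Grundy sequence for pile D with g(k) = mex{g(k−s) : s ∈ {2, 3, 7}, s ≤ k}:
g(0) = mex{} = 0
g(1) = mex{} = 0
g(2) = mex{0} = 1
g(3) = mex{0} = 1
g(4) = mex{0,1} = 2
g(5) = mex{1} = 0
g(6) = mex{1,2} = 0
g(7) = mex{0,2} = 1
g(8) = mex{0} = 1
So g(8) = 1.
The value of a disjunctive sum is the nim-sum of the parts.
Combined value = 1 ⊕ 4 ⊕ 0 ⊕ 1 = 4.

4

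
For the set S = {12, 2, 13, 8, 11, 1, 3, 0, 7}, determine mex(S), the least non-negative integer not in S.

4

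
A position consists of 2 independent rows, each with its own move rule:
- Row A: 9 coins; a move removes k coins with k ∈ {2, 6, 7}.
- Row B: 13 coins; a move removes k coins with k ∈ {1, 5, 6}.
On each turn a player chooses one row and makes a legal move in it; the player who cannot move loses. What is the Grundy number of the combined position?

0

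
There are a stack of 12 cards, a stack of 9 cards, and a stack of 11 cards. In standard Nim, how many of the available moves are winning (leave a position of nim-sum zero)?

Nim-sum: 12 ⊕ 9 ⊕ 11 = 14.
The overall nim-sum is X = 14. A stack of size p has a winning move iff p XOR X < p (reduce it to p XOR X).
  12: 12 XOR 14 = 2 < 12 — winning move (to 2).
  9: 9 XOR 14 = 7 < 9 — winning move (to 7).
  11: 11 XOR 14 = 5 < 11 — winning move (to 5).
That gives 3 winning moves.

3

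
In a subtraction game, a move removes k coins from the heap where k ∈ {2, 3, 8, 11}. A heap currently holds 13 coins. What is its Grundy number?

2

Grundy values for subtraction set {2, 3, 8, 11}:
g(0) = mex{} = 0
g(1) = mex{} = 0
g(2) = mex{0} = 1
g(3) = mex{0} = 1
g(4) = mex{0,1} = 2
g(5) = mex{1} = 0
g(6) = mex{1,2} = 0
g(7) = mex{0,2} = 1
g(8) = mex{0} = 1
g(9) = mex{0,1} = 2
g(10) = mex{1} = 0
g(11) = mex{0,1,2} = 3
g(12) = mex{0,2} = 1
g(13) = mex{0,1,3} = 2
So g(13) = 2.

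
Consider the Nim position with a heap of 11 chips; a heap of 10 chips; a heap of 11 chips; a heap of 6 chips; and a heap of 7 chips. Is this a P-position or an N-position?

Nim-sum: 11 XOR 10 XOR 11 XOR 6 XOR 7 = 11.
The nim-sum is 11 ≠ 0, so this is an N-position: the player to move can win.

N-position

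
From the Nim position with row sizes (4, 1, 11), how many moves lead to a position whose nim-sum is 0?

1

Nim-sum: 4 ⊕ 1 ⊕ 11 = 14.
The overall nim-sum is X = 14. A row of size p has a winning move iff p XOR X < p (reduce it to p XOR X).
  4: 4 XOR 14 = 10 ≥ 4 — no move.
  1: 1 XOR 14 = 15 ≥ 1 — no move.
  11: 11 XOR 14 = 5 < 11 — winning move (to 5).
That gives 1 winning move.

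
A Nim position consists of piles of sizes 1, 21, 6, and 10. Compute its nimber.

Nim-sum: 1 XOR 21 XOR 6 XOR 10 = 24.

24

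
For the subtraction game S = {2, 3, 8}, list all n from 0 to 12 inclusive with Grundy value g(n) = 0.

0, 1, 5, 6, 10, 11

Compute g(0), g(1), … for moves {2, 3, 8}:
g(0) = mex{} = 0
g(1) = mex{} = 0
g(2) = mex{0} = 1
g(3) = mex{0} = 1
g(4) = mex{0,1} = 2
g(5) = mex{1} = 0
g(6) = mex{1,2} = 0
g(7) = mex{0,2} = 1
g(8) = mex{0} = 1
g(9) = mex{0,1} = 2
g(10) = mex{1} = 0
g(11) = mex{1,2} = 0
g(12) = mex{0,2} = 1
The P-positions (g = 0) in 0..12 are 0, 1, 5, 6, 10, 11.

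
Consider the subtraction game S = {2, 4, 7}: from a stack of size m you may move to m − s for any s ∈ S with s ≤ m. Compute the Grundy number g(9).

Compute g(0), g(1), … for moves {2, 4, 7}:
k:     0  1  2  3  4  5  6  7  8  9
g(k):  0  0  1  1  2  2  0  3  1  0
So g(9) = 0.

0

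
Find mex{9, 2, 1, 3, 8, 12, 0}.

The values 0, 1, 2, 3 are all present; 4 is the first non-negative integer missing from the set.

4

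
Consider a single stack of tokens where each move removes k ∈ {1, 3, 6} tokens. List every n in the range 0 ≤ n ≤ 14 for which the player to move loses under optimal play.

0, 2, 4, 9, 11, 13

Compute g(0), g(1), … for moves {1, 3, 6}:
g(0) = mex{} = 0
g(1) = mex{0} = 1
g(2) = mex{1} = 0
g(3) = mex{0} = 1
g(4) = mex{1} = 0
g(5) = mex{0} = 1
g(6) = mex{0,1} = 2
g(7) = mex{0,1,2} = 3
g(8) = mex{0,1,3} = 2
g(9) = mex{1,2} = 0
g(10) = mex{0,3} = 1
g(11) = mex{1,2} = 0
g(12) = mex{0,2} = 1
g(13) = mex{1,3} = 0
g(14) = mex{0,2} = 1
The P-positions (g = 0) in 0..14 are 0, 2, 4, 9, 11, 13.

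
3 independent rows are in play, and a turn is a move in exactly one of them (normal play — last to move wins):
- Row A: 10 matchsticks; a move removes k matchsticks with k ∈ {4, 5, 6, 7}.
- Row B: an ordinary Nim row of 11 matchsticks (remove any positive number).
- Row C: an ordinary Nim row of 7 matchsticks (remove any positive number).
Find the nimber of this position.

14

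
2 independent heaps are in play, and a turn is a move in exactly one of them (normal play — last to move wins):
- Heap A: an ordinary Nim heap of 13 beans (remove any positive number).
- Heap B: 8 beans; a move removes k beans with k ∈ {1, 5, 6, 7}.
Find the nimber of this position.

Heap A is a plain Nim heap of size 13, so its Grundy value is 13.
Grundy values for heap B (subtraction set {1, 5, 6, 7}):
k:     0  1  2  3  4  5  6  7  8
g(k):  0  1  0  1  0  1  2  3  2
So g(8) = 2.
By the Sprague-Grundy theorem, the Grundy value of a sum of independent games is the XOR of the component values.
Combined value = 13 ⊕ 2 = 15.

15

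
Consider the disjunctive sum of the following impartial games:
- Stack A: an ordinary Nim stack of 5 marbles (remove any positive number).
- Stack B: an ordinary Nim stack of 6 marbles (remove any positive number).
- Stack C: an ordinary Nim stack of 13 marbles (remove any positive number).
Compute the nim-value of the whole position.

14

Stack A is a plain Nim stack of size 5, so its Grundy value is 5.
Stack B is a plain Nim stack of size 6, so its Grundy value is 6.
Stack C is a plain Nim stack of size 13, so its Grundy value is 13.
The value of a disjunctive sum is the nim-sum of the parts.
Combined value = 5 ⊕ 6 ⊕ 13 = 14.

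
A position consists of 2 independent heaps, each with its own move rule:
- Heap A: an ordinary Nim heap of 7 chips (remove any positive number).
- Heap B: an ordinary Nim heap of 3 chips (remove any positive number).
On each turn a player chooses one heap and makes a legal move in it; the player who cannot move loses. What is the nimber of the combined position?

Heap A is a plain Nim heap of size 7, so its Grundy value is 7.
Heap B is a plain Nim heap of size 3, so its Grundy value is 3.
By the Sprague-Grundy theorem, the Grundy value of a sum of independent games is the XOR of the component values.
Combined value = 7 XOR 3 = 4.

4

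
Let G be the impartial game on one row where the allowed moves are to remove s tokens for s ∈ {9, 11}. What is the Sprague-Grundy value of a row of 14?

Build the Grundy sequence with g(k) = mex{g(k−s) : s ∈ {9, 11}, s ≤ k}:
k:     0  1  2  3  4  5  6  7  8  9 10 11 12 13 14
g(k):  0  0  0  0  0  0  0  0  0  1  1  1  1  1  1
So g(14) = 1.

1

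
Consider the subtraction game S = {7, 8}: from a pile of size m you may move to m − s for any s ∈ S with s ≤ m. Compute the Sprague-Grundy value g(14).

2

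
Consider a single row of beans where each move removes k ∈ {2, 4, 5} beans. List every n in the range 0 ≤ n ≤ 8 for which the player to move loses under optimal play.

0, 1, 7, 8

Grundy values for subtraction set {2, 4, 5}:
g(0) = mex{} = 0
g(1) = mex{} = 0
g(2) = mex{0} = 1
g(3) = mex{0} = 1
g(4) = mex{0,1} = 2
g(5) = mex{0,1} = 2
g(6) = mex{0,1,2} = 3
g(7) = mex{1,2} = 0
g(8) = mex{1,2,3} = 0
The P-positions (g = 0) in 0..8 are 0, 1, 7, 8.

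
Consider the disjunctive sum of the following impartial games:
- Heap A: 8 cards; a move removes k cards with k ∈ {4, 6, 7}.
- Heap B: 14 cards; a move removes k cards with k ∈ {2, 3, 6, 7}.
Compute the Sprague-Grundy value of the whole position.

2

Build the Grundy sequence for heap A with g(k) = mex{g(k−s) : s ∈ {4, 6, 7}, s ≤ k}:
k:     0  1  2  3  4  5  6  7  8
g(k):  0  0  0  0  1  1  1  1  2
So g(8) = 2.
Grundy values for heap B (subtraction set {2, 3, 6, 7}):
g(0) = mex{} = 0
g(1) = mex{} = 0
g(2) = mex{0} = 1
g(3) = mex{0} = 1
g(4) = mex{0,1} = 2
g(5) = mex{1} = 0
g(6) = mex{0,1,2} = 3
g(7) = mex{0,2} = 1
g(8) = mex{0,1,3} = 2
g(9) = mex{1,3} = 0
g(10) = mex{1,2} = 0
g(11) = mex{0,2} = 1
g(12) = mex{0,3} = 1
g(13) = mex{0,1,3} = 2
g(14) = mex{1,2} = 0
So g(14) = 0.
By the Sprague-Grundy theorem, the Grundy value of a sum of independent games is the XOR of the component values.
Combined value = 2 XOR 0 = 2.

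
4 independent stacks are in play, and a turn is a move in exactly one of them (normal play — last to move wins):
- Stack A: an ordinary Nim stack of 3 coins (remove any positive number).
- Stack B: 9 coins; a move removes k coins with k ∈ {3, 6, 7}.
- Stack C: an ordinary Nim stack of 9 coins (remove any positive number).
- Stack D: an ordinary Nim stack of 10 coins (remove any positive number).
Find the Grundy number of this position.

3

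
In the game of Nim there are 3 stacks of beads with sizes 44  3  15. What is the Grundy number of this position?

32

Compute the nim-sum pairwise:
44 ⊕ 3 = 47
47 ⊕ 15 = 32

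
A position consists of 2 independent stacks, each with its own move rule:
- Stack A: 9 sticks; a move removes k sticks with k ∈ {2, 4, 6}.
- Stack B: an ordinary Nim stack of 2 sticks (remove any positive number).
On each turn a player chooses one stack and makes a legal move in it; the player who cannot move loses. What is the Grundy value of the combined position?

2

Build the Grundy sequence for stack A with g(k) = mex{g(k−s) : s ∈ {2, 4, 6}, s ≤ k}:
k:     0  1  2  3  4  5  6  7  8  9
g(k):  0  0  1  1  2  2  3  3  0  0
So g(9) = 0.
Stack B is a plain Nim stack of size 2, so its Grundy value is 2.
By the Sprague-Grundy theorem, the Grundy value of a sum of independent games is the XOR of the component values.
Combined value = 0 ⊕ 2 = 2.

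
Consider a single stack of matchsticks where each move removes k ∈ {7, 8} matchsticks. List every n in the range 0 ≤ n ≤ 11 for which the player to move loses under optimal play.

0, 1, 2, 3, 4, 5, 6

Grundy values for subtraction set {7, 8}:
g(0) = mex{} = 0
g(1) = mex{} = 0
g(2) = mex{} = 0
g(3) = mex{} = 0
g(4) = mex{} = 0
g(5) = mex{} = 0
g(6) = mex{} = 0
g(7) = mex{0} = 1
g(8) = mex{0} = 1
g(9) = mex{0} = 1
g(10) = mex{0} = 1
g(11) = mex{0} = 1
The P-positions (g = 0) in 0..11 are 0, 1, 2, 3, 4, 5, 6.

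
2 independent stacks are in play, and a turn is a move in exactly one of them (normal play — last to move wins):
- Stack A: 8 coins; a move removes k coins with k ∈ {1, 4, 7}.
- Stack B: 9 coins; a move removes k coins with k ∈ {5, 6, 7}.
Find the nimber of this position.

1

Grundy values for stack A (subtraction set {1, 4, 7}):
k:     0  1  2  3  4  5  6  7  8
g(k):  0  1  0  1  2  0  1  2  0
So g(8) = 0.
For stack B, compute g(0), g(1), … with moves {5, 6, 7}:
k:     0  1  2  3  4  5  6  7  8  9
g(k):  0  0  0  0  0  1  1  1  1  1
So g(9) = 1.
The value of a disjunctive sum is the nim-sum of the parts.
Combined value = 0 ⊕ 1 = 1.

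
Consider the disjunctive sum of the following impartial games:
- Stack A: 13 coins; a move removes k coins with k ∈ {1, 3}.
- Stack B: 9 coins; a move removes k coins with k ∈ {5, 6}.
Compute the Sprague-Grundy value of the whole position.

0

Build the Grundy sequence for stack A with g(k) = mex{g(k−s) : s ∈ {1, 3}, s ≤ k}:
g(0) = mex{} = 0
g(1) = mex{0} = 1
g(2) = mex{1} = 0
g(3) = mex{0} = 1
g(4) = mex{1} = 0
g(5) = mex{0} = 1
g(6) = mex{1} = 0
g(7) = mex{0} = 1
g(8) = mex{1} = 0
g(9) = mex{0} = 1
g(10) = mex{1} = 0
g(11) = mex{0} = 1
g(12) = mex{1} = 0
g(13) = mex{0} = 1
So g(13) = 1.
Build the Grundy sequence for stack B with g(k) = mex{g(k−s) : s ∈ {5, 6}, s ≤ k}:
g(0) = mex{} = 0
g(1) = mex{} = 0
g(2) = mex{} = 0
g(3) = mex{} = 0
g(4) = mex{} = 0
g(5) = mex{0} = 1
g(6) = mex{0} = 1
g(7) = mex{0} = 1
g(8) = mex{0} = 1
g(9) = mex{0} = 1
So g(9) = 1.
By the Sprague-Grundy theorem, the Grundy value of a sum of independent games is the XOR of the component values.
Combined value = 1 XOR 1 = 0.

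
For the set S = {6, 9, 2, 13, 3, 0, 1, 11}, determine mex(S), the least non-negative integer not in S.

4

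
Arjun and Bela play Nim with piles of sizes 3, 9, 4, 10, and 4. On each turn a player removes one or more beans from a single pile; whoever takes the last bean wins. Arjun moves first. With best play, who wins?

Bela wins

Compute the nim-sum pairwise:
3 XOR 9 = 10
10 XOR 4 = 14
14 XOR 10 = 4
4 XOR 4 = 0
The nim-sum is 0, so this is a P-position: the player to move is in a losing position under optimal play; Arjun is about to move from it and so loses — Bela wins.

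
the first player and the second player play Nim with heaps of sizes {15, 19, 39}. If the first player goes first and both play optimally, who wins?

Compute the nim-sum pairwise:
15 XOR 19 = 28
28 XOR 39 = 59
The nim-sum is 59 ≠ 0, so this is an N-position: the player to move can win; the first player has a winning move.

the first player wins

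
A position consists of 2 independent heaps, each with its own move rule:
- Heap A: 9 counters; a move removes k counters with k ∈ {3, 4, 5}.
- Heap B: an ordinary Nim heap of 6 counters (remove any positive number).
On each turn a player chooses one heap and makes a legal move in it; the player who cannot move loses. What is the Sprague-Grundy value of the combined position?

For heap A, compute g(0), g(1), … with moves {3, 4, 5}:
k:     0  1  2  3  4  5  6  7  8  9
g(k):  0  0  0  1  1  1  2  2  0  0
So g(9) = 0.
Heap B is a plain Nim heap of size 6, so its Grundy value is 6.
By the Sprague-Grundy theorem, the Grundy value of a sum of independent games is the XOR of the component values.
Combined value = 0 ⊕ 6 = 6.

6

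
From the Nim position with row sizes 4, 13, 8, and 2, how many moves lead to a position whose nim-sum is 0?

1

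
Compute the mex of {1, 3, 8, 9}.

0 is not in the set, so the mex is 0.

0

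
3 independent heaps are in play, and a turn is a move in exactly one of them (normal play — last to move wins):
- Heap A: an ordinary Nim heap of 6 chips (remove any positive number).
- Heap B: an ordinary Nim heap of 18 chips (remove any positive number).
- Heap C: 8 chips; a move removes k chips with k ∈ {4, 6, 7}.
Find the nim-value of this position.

22

Heap A is a plain Nim heap of size 6, so its Grundy value is 6.
Heap B is a plain Nim heap of size 18, so its Grundy value is 18.
Build the Grundy sequence for heap C with g(k) = mex{g(k−s) : s ∈ {4, 6, 7}, s ≤ k}:
k:     0  1  2  3  4  5  6  7  8
g(k):  0  0  0  0  1  1  1  1  2
So g(8) = 2.
By the Sprague-Grundy theorem, the Grundy value of a sum of independent games is the XOR of the component values.
Combined value = 6 ⊕ 18 ⊕ 2 = 22.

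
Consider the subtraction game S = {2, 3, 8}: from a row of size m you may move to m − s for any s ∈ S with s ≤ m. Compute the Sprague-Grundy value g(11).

0

Grundy values for subtraction set {2, 3, 8}:
k:     0  1  2  3  4  5  6  7  8  9 10 11
g(k):  0  0  1  1  2  0  0  1  1  2  0  0
So g(11) = 0.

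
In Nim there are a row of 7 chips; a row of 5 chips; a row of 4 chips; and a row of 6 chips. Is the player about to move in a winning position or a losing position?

Compute the nim-sum pairwise:
7 XOR 5 = 2
2 XOR 4 = 6
6 XOR 6 = 0
The nim-sum is 0, so this is a P-position: the player to move is in a losing position under optimal play.

Losing position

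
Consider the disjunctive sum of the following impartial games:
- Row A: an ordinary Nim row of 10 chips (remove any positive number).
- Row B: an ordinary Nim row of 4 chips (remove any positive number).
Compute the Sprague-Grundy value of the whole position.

Row A is a plain Nim row of size 10, so its Grundy value is 10.
Row B is a plain Nim row of size 4, so its Grundy value is 4.
The value of a disjunctive sum is the nim-sum of the parts.
Combined value = 10 ⊕ 4 = 14.

14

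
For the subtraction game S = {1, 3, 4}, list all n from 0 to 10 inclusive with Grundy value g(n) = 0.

0, 2, 7, 9

Compute g(0), g(1), … for moves {1, 3, 4}:
g(0) = mex{} = 0
g(1) = mex{0} = 1
g(2) = mex{1} = 0
g(3) = mex{0} = 1
g(4) = mex{0,1} = 2
g(5) = mex{0,1,2} = 3
g(6) = mex{0,1,3} = 2
g(7) = mex{1,2} = 0
g(8) = mex{0,2,3} = 1
g(9) = mex{1,2,3} = 0
g(10) = mex{0,2} = 1
The P-positions (g = 0) in 0..10 are 0, 2, 7, 9.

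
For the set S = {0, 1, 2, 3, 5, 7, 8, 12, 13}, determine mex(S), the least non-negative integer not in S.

The values 0, 1, 2, 3 are all present; 4 is the first non-negative integer missing from the set.

4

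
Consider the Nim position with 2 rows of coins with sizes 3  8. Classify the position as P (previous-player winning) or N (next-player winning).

N-position

Compute the nim-sum pairwise:
3 ^ 8 = 11
The nim-sum is 11 ≠ 0, so this is an N-position: the player to move can win.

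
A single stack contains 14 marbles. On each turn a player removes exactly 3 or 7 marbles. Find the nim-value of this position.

1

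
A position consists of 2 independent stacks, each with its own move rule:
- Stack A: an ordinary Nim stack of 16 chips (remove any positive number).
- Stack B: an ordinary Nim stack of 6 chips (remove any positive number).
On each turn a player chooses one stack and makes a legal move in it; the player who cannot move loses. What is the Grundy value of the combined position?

22

Stack A is a plain Nim stack of size 16, so its Grundy value is 16.
Stack B is a plain Nim stack of size 6, so its Grundy value is 6.
The value of a disjunctive sum is the nim-sum of the parts.
Combined value = 16 XOR 6 = 22.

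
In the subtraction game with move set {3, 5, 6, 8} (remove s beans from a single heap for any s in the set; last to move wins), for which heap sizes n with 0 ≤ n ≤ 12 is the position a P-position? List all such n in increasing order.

0, 1, 2, 11, 12

Build the Grundy sequence with g(k) = mex{g(k−s) : s ∈ {3, 5, 6, 8}, s ≤ k}:
k:     0  1  2  3  4  5  6  7  8  9 10 11 12
g(k):  0  0  0  1  1  1  2  2  2  3  3  0  0
The P-positions (g = 0) in 0..12 are 0, 1, 2, 11, 12.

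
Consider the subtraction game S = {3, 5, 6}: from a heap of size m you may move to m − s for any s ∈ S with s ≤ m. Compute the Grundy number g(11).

Grundy values for subtraction set {3, 5, 6}:
g(0) = mex{} = 0
g(1) = mex{} = 0
g(2) = mex{} = 0
g(3) = mex{0} = 1
g(4) = mex{0} = 1
g(5) = mex{0} = 1
g(6) = mex{0,1} = 2
g(7) = mex{0,1} = 2
g(8) = mex{0,1} = 2
g(9) = mex{1,2} = 0
g(10) = mex{1,2} = 0
g(11) = mex{1,2} = 0
So g(11) = 0.

0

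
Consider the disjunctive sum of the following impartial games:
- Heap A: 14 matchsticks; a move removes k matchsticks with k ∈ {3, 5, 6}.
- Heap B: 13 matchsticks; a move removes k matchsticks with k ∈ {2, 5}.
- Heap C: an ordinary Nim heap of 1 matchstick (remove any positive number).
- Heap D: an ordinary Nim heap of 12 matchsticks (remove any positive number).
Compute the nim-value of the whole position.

Build the Grundy sequence for heap A with g(k) = mex{g(k−s) : s ∈ {3, 5, 6}, s ≤ k}:
k:     0  1  2  3  4  5  6  7  8  9 10 11 12 13 14
g(k):  0  0  0  1  1  1  2  2  2  0  0  0  1  1  1
So g(14) = 1.
Build the Grundy sequence for heap B with g(k) = mex{g(k−s) : s ∈ {2, 5}, s ≤ k}:
g(0) = mex{} = 0
g(1) = mex{} = 0
g(2) = mex{0} = 1
g(3) = mex{0} = 1
g(4) = mex{1} = 0
g(5) = mex{0,1} = 2
g(6) = mex{0} = 1
g(7) = mex{1,2} = 0
g(8) = mex{1} = 0
g(9) = mex{0} = 1
g(10) = mex{0,2} = 1
g(11) = mex{1} = 0
g(12) = mex{0,1} = 2
g(13) = mex{0} = 1
So g(13) = 1.
Heap C is a plain Nim heap of size 1, so its Grundy value is 1.
Heap D is a plain Nim heap of size 12, so its Grundy value is 12.
The value of a disjunctive sum is the nim-sum of the parts.
Combined value = 1 ⊕ 1 ⊕ 1 ⊕ 12 = 13.

13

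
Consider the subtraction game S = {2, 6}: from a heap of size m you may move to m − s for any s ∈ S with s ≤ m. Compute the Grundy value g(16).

0

Compute g(0), g(1), … for moves {2, 6}:
k:     0  1  2  3  4  5  6  7  8  9 10 11 12 13 14 15 16
g(k):  0  0  1  1  0  0  1  1  0  0  1  1  0  0  1  1  0
So g(16) = 0.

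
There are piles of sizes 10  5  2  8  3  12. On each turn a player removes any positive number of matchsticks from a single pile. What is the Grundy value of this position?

10

Compute the nim-sum pairwise:
10 XOR 5 = 15
15 XOR 2 = 13
13 XOR 8 = 5
5 XOR 3 = 6
6 XOR 12 = 10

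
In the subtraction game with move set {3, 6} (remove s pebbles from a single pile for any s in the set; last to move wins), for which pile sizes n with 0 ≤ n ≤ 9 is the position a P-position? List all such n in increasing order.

0, 1, 2, 9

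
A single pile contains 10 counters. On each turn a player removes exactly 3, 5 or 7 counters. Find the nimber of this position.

Grundy values for subtraction set {3, 5, 7}:
k:     0  1  2  3  4  5  6  7  8  9 10
g(k):  0  0  0  1  1  1  2  2  2  3  0
So g(10) = 0.

0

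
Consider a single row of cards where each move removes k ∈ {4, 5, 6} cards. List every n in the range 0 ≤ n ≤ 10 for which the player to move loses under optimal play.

0, 1, 2, 3, 10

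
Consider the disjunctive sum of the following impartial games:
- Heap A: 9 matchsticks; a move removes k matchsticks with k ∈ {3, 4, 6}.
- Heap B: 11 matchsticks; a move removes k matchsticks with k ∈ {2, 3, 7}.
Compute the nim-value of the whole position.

0

Build the Grundy sequence for heap A with g(k) = mex{g(k−s) : s ∈ {3, 4, 6}, s ≤ k}:
g(0) = mex{} = 0
g(1) = mex{} = 0
g(2) = mex{} = 0
g(3) = mex{0} = 1
g(4) = mex{0} = 1
g(5) = mex{0} = 1
g(6) = mex{0,1} = 2
g(7) = mex{0,1} = 2
g(8) = mex{0,1} = 2
g(9) = mex{1,2} = 0
So g(9) = 0.
For heap B, compute g(0), g(1), … with moves {2, 3, 7}:
k:     0  1  2  3  4  5  6  7  8  9 10 11
g(k):  0  0  1  1  2  0  0  1  1  2  0  0
So g(11) = 0.
The value of a disjunctive sum is the nim-sum of the parts.
Combined value = 0 ⊕ 0 = 0.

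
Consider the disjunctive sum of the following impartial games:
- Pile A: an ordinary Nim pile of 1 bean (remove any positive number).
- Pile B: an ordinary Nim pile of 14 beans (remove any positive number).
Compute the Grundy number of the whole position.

15

Pile A is a plain Nim pile of size 1, so its Grundy value is 1.
Pile B is a plain Nim pile of size 14, so its Grundy value is 14.
The value of a disjunctive sum is the nim-sum of the parts.
Combined value = 1 XOR 14 = 15.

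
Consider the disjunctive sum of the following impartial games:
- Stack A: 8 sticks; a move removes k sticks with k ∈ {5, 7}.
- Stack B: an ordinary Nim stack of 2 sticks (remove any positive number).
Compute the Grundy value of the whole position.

For stack A, compute g(0), g(1), … with moves {5, 7}:
k:     0  1  2  3  4  5  6  7  8
g(k):  0  0  0  0  0  1  1  1  1
So g(8) = 1.
Stack B is a plain Nim stack of size 2, so its Grundy value is 2.
The value of a disjunctive sum is the nim-sum of the parts.
Combined value = 1 XOR 2 = 3.

3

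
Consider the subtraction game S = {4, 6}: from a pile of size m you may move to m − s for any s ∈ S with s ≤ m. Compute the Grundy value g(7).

1

Grundy values for subtraction set {4, 6}:
g(0) = mex{} = 0
g(1) = mex{} = 0
g(2) = mex{} = 0
g(3) = mex{} = 0
g(4) = mex{0} = 1
g(5) = mex{0} = 1
g(6) = mex{0} = 1
g(7) = mex{0} = 1
So g(7) = 1.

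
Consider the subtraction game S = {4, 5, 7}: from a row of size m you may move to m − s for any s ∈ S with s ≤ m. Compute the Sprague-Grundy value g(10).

2

Build the Grundy sequence with g(k) = mex{g(k−s) : s ∈ {4, 5, 7}, s ≤ k}:
k:     0  1  2  3  4  5  6  7  8  9 10
g(k):  0  0  0  0  1  1  1  1  2  2  2
So g(10) = 2.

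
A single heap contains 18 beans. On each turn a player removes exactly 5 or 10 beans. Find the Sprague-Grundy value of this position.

0

Compute g(0), g(1), … for moves {5, 10}:
k:     0  1  2  3  4  5  6  7  8  9 10 11 12 13 14 15 16 17 18
g(k):  0  0  0  0  0  1  1  1  1  1  2  2  2  2  2  0  0  0  0
So g(18) = 0.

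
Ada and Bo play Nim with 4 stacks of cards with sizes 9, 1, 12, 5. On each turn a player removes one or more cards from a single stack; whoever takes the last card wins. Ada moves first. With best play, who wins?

Ada wins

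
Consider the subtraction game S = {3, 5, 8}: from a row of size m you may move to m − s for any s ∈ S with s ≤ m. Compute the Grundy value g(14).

Compute g(0), g(1), … for moves {3, 5, 8}:
g(0) = mex{} = 0
g(1) = mex{} = 0
g(2) = mex{} = 0
g(3) = mex{0} = 1
g(4) = mex{0} = 1
g(5) = mex{0} = 1
g(6) = mex{0,1} = 2
g(7) = mex{0,1} = 2
g(8) = mex{0,1} = 2
g(9) = mex{0,1,2} = 3
g(10) = mex{0,1,2} = 3
g(11) = mex{1,2} = 0
g(12) = mex{1,2,3} = 0
g(13) = mex{1,2,3} = 0
g(14) = mex{0,2,3} = 1
So g(14) = 1.

1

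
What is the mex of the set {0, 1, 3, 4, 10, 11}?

The values 0, 1 are all present; 2 is the first non-negative integer missing from the set.

2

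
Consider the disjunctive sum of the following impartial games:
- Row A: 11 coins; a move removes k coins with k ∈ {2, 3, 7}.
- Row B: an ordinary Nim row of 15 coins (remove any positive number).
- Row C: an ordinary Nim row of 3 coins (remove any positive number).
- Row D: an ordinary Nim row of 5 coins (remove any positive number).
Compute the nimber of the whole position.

9

Grundy values for row A (subtraction set {2, 3, 7}):
k:     0  1  2  3  4  5  6  7  8  9 10 11
g(k):  0  0  1  1  2  0  0  1  1  2  0  0
So g(11) = 0.
Row B is a plain Nim row of size 15, so its Grundy value is 15.
Row C is a plain Nim row of size 3, so its Grundy value is 3.
Row D is a plain Nim row of size 5, so its Grundy value is 5.
By the Sprague-Grundy theorem, the Grundy value of a sum of independent games is the XOR of the component values.
Combined value = 0 ⊕ 15 ⊕ 3 ⊕ 5 = 9.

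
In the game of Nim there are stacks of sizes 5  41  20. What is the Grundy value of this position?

56

Compute the nim-sum pairwise:
5 XOR 41 = 44
44 XOR 20 = 56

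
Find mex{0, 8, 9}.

1

0 is in the set but 1 is not, so the mex is 1.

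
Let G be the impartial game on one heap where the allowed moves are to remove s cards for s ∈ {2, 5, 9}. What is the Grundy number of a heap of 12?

2

Build the Grundy sequence with g(k) = mex{g(k−s) : s ∈ {2, 5, 9}, s ≤ k}:
g(0) = mex{} = 0
g(1) = mex{} = 0
g(2) = mex{0} = 1
g(3) = mex{0} = 1
g(4) = mex{1} = 0
g(5) = mex{0,1} = 2
g(6) = mex{0} = 1
g(7) = mex{1,2} = 0
g(8) = mex{1} = 0
g(9) = mex{0} = 1
g(10) = mex{0,2} = 1
g(11) = mex{1} = 0
g(12) = mex{0,1} = 2
So g(12) = 2.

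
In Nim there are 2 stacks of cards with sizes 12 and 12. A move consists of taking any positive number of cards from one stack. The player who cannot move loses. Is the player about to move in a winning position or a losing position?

Losing position

Write each in binary and XOR column by column:
  1100  (12)
  1100  (12)
  ----
  0000  (0)
The nim-sum is 0, so this is a P-position: the player to move is in a losing position under optimal play.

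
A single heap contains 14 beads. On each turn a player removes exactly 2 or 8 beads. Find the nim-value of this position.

0

Grundy values for subtraction set {2, 8}:
k:     0  1  2  3  4  5  6  7  8  9 10 11 12 13 14
g(k):  0  0  1  1  0  0  1  1  2  2  0  0  1  1  0
So g(14) = 0.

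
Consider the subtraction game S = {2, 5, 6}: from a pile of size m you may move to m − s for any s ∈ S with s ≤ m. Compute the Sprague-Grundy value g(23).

Build the Grundy sequence with g(k) = mex{g(k−s) : s ∈ {2, 5, 6}, s ≤ k}:
k:     0  1  2  3  4  5  6  7  8  9 10 11 12 13 14 15 16 17 18 19 20 21 22 23
g(k):  0  0  1  1  0  2  1  3  0  2  1  0  0  1  1  0  2  1  3  0  2  1  0  0
So g(23) = 0.

0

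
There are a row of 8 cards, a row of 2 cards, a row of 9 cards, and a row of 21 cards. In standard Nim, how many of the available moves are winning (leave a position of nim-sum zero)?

1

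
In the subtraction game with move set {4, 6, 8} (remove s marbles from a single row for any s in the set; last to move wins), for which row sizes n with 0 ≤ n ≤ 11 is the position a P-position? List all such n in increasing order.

0, 1, 2, 3

Build the Grundy sequence with g(k) = mex{g(k−s) : s ∈ {4, 6, 8}, s ≤ k}:
k:     0  1  2  3  4  5  6  7  8  9 10 11
g(k):  0  0  0  0  1  1  1  1  2  2  2  2
The P-positions (g = 0) in 0..11 are 0, 1, 2, 3.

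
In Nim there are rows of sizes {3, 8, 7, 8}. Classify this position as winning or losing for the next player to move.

Winning position

Bitwise XOR of the heap sizes:
  0011  (3)
  1000  (8)
  0111  (7)
  1000  (8)
  ----
  0100  (4)
The nim-sum is 4 ≠ 0, so this is an N-position: the player to move can win.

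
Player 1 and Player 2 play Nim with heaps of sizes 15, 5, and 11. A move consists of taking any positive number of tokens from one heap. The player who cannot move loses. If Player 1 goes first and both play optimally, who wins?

Player 1 wins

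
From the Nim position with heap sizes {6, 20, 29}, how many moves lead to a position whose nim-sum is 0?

In binary:
  00110  (6)
  10100  (20)
  11101  (29)
  -----
  01111  (15)
The overall nim-sum is X = 15. A heap of size p has a winning move iff p XOR X < p (reduce it to p XOR X).
  6: 6 XOR 15 = 9 ≥ 6 — no move.
  20: 20 XOR 15 = 27 ≥ 20 — no move.
  29: 29 XOR 15 = 18 < 29 — winning move (to 18).
That gives 1 winning move.

1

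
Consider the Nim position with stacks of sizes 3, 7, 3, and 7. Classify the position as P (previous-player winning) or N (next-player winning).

Bitwise XOR of the heap sizes:
  011  (3)
  111  (7)
  011  (3)
  111  (7)
  ---
  000  (0)
The nim-sum is 0, so this is a P-position: the player to move is in a losing position under optimal play.

P-position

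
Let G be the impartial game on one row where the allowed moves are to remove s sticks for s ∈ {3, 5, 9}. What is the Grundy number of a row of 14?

Build the Grundy sequence with g(k) = mex{g(k−s) : s ∈ {3, 5, 9}, s ≤ k}:
g(0) = mex{} = 0
g(1) = mex{} = 0
g(2) = mex{} = 0
g(3) = mex{0} = 1
g(4) = mex{0} = 1
g(5) = mex{0} = 1
g(6) = mex{0,1} = 2
g(7) = mex{0,1} = 2
g(8) = mex{1} = 0
g(9) = mex{0,1,2} = 3
g(10) = mex{0,1,2} = 3
g(11) = mex{0,2} = 1
g(12) = mex{1,2,3} = 0
g(13) = mex{0,1,3} = 2
g(14) = mex{1,3} = 0
So g(14) = 0.

0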